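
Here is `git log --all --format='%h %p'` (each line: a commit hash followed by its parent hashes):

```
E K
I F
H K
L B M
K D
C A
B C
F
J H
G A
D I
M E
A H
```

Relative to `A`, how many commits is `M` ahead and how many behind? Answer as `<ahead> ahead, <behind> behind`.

Reachable from M: {D, E, F, I, K, M}.
Reachable from A: {A, D, F, H, I, K}.
Only in M's history (ahead): {E, M} — 2.
Only in A's history (behind): {A, H} — 2.

2 ahead, 2 behind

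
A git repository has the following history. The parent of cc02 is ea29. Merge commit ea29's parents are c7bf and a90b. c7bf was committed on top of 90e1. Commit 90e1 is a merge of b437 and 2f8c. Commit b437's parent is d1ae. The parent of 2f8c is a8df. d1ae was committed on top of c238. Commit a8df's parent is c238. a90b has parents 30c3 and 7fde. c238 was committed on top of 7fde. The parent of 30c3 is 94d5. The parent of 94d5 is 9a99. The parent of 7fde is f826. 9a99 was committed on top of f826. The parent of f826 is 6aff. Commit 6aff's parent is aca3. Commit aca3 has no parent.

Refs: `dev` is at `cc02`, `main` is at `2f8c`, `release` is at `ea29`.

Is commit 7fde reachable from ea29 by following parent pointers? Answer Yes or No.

Ancestors of ea29 (commits reachable by following parents): {2f8c, 30c3, 6aff, 7fde, 90e1, 94d5, 9a99, a8df, a90b, aca3, b437, c238, c7bf, d1ae, ea29, f826}.
7fde is in that set, so it is an ancestor of ea29.

Yes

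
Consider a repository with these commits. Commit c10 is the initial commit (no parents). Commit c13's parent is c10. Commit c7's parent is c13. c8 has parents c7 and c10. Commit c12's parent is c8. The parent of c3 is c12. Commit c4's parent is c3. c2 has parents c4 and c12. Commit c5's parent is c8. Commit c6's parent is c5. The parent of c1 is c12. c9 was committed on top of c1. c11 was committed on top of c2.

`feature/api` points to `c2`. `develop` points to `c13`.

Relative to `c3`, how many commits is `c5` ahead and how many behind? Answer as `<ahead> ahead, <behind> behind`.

1 ahead, 2 behind

Reachable from c5: {c10, c13, c5, c7, c8}.
Reachable from c3: {c10, c12, c13, c3, c7, c8}.
Only in c5's history (ahead): {c5} — 1.
Only in c3's history (behind): {c12, c3} — 2.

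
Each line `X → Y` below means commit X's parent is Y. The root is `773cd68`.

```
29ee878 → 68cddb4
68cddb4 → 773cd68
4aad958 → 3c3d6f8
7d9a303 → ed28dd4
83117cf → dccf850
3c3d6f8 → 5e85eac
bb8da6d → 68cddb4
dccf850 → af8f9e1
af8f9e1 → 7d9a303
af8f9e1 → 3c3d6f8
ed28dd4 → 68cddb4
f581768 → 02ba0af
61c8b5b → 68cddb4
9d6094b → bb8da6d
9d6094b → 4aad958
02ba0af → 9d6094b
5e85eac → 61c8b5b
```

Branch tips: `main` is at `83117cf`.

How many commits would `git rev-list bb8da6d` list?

Walking parent pointers from bb8da6d: reachable set = {68cddb4, 773cd68, bb8da6d}.
That is 3 commits.

3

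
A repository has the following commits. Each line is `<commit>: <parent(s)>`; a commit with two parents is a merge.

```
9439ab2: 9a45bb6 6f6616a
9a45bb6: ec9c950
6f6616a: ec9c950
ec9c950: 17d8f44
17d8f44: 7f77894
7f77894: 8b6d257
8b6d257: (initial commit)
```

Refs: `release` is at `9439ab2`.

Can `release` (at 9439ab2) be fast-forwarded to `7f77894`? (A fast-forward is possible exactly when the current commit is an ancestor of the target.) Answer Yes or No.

A fast-forward from 9439ab2 to 7f77894 is possible iff 9439ab2 is an ancestor of 7f77894.
Ancestors of 7f77894: {7f77894, 8b6d257}.
9439ab2 is not among them, so fast-forward is not possible.

No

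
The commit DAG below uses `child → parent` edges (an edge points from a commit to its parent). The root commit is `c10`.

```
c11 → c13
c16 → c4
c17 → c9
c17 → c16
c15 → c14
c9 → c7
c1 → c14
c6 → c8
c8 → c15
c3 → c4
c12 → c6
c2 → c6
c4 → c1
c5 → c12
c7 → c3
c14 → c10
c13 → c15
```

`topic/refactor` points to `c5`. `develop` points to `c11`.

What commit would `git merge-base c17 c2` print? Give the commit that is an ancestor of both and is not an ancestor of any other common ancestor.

Ancestors of c17: {c1, c10, c14, c16, c17, c3, c4, c7, c9}.
Ancestors of c2: {c10, c14, c15, c2, c6, c8}.
Common ancestors: {c10, c14}.
Among these, c14 is not an ancestor of any other common ancestor — it is the merge base.

c14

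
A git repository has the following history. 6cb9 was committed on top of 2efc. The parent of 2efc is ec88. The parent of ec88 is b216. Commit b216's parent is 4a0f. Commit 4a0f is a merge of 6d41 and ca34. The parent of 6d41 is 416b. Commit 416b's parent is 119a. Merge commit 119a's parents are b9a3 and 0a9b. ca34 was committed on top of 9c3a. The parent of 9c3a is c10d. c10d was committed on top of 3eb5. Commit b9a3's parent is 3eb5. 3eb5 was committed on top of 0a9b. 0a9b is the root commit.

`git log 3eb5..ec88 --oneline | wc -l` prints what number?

10

Reachable from ec88: {0a9b, 119a, 3eb5, 416b, 4a0f, 6d41, 9c3a, b216, b9a3, c10d, ca34, ec88}.
Reachable from 3eb5: {0a9b, 3eb5}.
In ec88's history but not 3eb5's: {119a, 416b, 4a0f, 6d41, 9c3a, b216, b9a3, c10d, ca34, ec88} — 10 commits.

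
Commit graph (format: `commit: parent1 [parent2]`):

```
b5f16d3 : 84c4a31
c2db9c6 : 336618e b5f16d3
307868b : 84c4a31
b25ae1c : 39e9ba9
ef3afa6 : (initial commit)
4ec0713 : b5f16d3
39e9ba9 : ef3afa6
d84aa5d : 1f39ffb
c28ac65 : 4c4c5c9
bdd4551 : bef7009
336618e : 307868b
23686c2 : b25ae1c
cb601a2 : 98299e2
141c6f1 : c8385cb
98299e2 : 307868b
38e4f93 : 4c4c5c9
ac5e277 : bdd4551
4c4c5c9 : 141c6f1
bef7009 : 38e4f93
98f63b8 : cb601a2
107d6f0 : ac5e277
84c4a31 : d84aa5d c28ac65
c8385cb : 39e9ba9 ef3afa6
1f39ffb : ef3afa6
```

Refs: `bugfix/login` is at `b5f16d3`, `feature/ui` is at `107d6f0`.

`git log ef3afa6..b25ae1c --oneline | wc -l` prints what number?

2

Reachable from b25ae1c: {39e9ba9, b25ae1c, ef3afa6}.
Reachable from ef3afa6: {ef3afa6}.
In b25ae1c's history but not ef3afa6's: {39e9ba9, b25ae1c} — 2 commits.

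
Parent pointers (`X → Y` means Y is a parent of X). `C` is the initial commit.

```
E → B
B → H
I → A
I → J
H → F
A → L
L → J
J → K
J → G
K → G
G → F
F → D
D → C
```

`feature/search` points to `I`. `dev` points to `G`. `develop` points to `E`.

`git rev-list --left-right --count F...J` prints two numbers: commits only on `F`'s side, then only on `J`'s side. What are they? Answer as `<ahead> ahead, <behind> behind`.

0 ahead, 3 behind

Reachable from F: {C, D, F}.
Reachable from J: {C, D, F, G, J, K}.
Only in F's history (ahead): {} — 0.
Only in J's history (behind): {G, J, K} — 3.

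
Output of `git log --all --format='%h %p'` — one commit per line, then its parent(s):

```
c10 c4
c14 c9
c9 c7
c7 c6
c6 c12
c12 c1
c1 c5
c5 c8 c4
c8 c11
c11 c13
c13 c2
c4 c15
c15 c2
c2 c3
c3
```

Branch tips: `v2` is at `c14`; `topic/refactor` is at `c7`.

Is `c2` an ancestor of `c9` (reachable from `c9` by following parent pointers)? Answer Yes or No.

Ancestors of c9 (commits reachable by following parents): {c1, c11, c12, c13, c15, c2, c3, c4, c5, c6, c7, c8, c9}.
c2 is in that set, so it is an ancestor of c9.

Yes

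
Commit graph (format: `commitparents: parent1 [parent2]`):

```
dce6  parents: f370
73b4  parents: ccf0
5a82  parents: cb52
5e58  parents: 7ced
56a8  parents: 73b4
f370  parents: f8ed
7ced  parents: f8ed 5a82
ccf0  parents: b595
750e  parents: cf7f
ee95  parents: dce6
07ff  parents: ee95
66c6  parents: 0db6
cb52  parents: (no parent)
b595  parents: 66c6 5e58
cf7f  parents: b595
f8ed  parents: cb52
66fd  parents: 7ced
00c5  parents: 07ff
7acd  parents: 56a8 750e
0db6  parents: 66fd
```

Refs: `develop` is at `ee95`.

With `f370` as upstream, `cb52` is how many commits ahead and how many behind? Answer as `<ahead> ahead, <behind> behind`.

Reachable from cb52: {cb52}.
Reachable from f370: {cb52, f370, f8ed}.
Only in cb52's history (ahead): {} — 0.
Only in f370's history (behind): {f370, f8ed} — 2.

0 ahead, 2 behind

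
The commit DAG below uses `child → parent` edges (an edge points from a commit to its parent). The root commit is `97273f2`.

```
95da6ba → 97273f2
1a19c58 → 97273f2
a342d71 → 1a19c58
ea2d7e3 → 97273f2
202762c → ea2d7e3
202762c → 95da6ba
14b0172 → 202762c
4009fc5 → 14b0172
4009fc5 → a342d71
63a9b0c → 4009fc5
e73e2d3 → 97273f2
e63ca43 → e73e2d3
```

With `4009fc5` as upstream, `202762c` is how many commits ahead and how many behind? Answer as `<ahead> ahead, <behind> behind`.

Reachable from 202762c: {202762c, 95da6ba, 97273f2, ea2d7e3}.
Reachable from 4009fc5: {14b0172, 1a19c58, 202762c, 4009fc5, 95da6ba, 97273f2, a342d71, ea2d7e3}.
Only in 202762c's history (ahead): {} — 0.
Only in 4009fc5's history (behind): {14b0172, 1a19c58, 4009fc5, a342d71} — 4.

0 ahead, 4 behind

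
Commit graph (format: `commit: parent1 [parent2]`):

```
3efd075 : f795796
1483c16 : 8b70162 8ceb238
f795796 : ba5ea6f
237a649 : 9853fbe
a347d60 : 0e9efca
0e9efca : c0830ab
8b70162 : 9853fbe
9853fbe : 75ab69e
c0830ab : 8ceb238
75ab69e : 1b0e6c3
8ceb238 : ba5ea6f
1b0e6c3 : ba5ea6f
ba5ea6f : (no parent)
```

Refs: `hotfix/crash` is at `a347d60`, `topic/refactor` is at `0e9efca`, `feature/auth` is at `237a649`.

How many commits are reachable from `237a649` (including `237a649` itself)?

Walking parent pointers from 237a649: reachable set = {1b0e6c3, 237a649, 75ab69e, 9853fbe, ba5ea6f}.
That is 5 commits.

5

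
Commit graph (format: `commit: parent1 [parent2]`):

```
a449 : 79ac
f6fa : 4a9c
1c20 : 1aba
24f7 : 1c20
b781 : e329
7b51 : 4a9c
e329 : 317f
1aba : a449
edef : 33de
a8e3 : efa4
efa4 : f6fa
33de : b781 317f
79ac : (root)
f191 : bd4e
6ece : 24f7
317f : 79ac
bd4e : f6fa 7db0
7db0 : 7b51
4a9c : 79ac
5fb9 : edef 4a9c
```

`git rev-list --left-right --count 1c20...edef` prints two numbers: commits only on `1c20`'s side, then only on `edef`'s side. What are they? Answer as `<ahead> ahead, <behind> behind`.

3 ahead, 5 behind

Reachable from 1c20: {1aba, 1c20, 79ac, a449}.
Reachable from edef: {317f, 33de, 79ac, b781, e329, edef}.
Only in 1c20's history (ahead): {1aba, 1c20, a449} — 3.
Only in edef's history (behind): {317f, 33de, b781, e329, edef} — 5.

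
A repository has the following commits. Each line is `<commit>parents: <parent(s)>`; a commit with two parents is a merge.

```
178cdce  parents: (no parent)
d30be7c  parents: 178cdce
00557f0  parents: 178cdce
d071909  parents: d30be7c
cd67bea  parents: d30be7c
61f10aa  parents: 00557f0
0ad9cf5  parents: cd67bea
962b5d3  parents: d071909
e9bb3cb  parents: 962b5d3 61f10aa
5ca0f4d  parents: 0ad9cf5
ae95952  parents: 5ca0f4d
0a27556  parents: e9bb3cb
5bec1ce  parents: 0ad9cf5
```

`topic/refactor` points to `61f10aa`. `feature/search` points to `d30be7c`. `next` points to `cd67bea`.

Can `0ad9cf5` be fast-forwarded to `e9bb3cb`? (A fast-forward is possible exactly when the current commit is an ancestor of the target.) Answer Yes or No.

No

A fast-forward from 0ad9cf5 to e9bb3cb is possible iff 0ad9cf5 is an ancestor of e9bb3cb.
Ancestors of e9bb3cb: {00557f0, 178cdce, 61f10aa, 962b5d3, d071909, d30be7c, e9bb3cb}.
0ad9cf5 is not among them, so fast-forward is not possible.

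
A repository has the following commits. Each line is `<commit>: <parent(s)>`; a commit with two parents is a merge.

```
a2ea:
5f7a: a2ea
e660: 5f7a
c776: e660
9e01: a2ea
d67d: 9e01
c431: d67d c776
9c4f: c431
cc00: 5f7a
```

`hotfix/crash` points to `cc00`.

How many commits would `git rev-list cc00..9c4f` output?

Reachable from 9c4f: {5f7a, 9c4f, 9e01, a2ea, c431, c776, d67d, e660}.
Reachable from cc00: {5f7a, a2ea, cc00}.
In 9c4f's history but not cc00's: {9c4f, 9e01, c431, c776, d67d, e660} — 6 commits.

6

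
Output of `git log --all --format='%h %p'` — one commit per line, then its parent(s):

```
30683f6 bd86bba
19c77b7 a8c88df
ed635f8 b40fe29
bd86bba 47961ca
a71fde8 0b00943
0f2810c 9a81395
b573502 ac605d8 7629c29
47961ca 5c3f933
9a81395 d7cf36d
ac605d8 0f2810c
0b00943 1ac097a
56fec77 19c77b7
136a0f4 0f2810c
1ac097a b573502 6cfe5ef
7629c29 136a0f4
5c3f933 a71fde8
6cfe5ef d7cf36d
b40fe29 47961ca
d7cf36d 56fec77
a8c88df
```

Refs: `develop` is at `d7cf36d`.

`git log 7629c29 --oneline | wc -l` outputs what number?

8

Walking parent pointers from 7629c29: reachable set = {0f2810c, 136a0f4, 19c77b7, 56fec77, 7629c29, 9a81395, a8c88df, d7cf36d}.
That is 8 commits.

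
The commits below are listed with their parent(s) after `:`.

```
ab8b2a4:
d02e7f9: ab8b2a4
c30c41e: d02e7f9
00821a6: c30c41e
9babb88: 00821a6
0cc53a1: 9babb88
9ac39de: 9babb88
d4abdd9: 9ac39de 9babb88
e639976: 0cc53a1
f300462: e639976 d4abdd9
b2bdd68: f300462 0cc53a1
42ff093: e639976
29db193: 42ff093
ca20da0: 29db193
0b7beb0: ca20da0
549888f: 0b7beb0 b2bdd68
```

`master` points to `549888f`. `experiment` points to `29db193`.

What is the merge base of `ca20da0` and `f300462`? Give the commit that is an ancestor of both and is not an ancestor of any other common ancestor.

e639976

Ancestors of ca20da0: {00821a6, 0cc53a1, 29db193, 42ff093, 9babb88, ab8b2a4, c30c41e, ca20da0, d02e7f9, e639976}.
Ancestors of f300462: {00821a6, 0cc53a1, 9ac39de, 9babb88, ab8b2a4, c30c41e, d02e7f9, d4abdd9, e639976, f300462}.
Common ancestors: {00821a6, 0cc53a1, 9babb88, ab8b2a4, c30c41e, d02e7f9, e639976}.
Among these, e639976 is not an ancestor of any other common ancestor — it is the merge base.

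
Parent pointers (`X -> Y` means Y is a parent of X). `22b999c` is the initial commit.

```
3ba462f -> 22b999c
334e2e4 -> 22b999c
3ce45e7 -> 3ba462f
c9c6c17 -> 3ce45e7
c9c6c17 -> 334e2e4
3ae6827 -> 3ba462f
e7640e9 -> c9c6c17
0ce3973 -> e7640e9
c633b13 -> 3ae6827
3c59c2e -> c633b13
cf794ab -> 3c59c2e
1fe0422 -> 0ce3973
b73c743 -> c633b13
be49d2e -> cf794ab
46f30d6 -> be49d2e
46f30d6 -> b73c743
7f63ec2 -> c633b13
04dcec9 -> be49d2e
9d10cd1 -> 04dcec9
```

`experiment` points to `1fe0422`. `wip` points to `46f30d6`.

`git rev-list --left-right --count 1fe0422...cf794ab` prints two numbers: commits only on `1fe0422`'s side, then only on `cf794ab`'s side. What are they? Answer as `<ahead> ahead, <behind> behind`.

6 ahead, 4 behind

Reachable from 1fe0422: {0ce3973, 1fe0422, 22b999c, 334e2e4, 3ba462f, 3ce45e7, c9c6c17, e7640e9}.
Reachable from cf794ab: {22b999c, 3ae6827, 3ba462f, 3c59c2e, c633b13, cf794ab}.
Only in 1fe0422's history (ahead): {0ce3973, 1fe0422, 334e2e4, 3ce45e7, c9c6c17, e7640e9} — 6.
Only in cf794ab's history (behind): {3ae6827, 3c59c2e, c633b13, cf794ab} — 4.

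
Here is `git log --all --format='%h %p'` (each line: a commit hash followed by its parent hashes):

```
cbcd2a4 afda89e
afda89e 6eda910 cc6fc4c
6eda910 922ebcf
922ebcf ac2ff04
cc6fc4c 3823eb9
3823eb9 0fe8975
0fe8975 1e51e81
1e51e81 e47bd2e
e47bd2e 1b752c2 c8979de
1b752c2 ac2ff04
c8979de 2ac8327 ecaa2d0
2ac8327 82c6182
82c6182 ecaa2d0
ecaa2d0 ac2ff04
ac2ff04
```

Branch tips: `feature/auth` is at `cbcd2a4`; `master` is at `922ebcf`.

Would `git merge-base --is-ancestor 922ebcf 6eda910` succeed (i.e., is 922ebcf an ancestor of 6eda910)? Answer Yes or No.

Yes

Ancestors of 6eda910 (commits reachable by following parents): {6eda910, 922ebcf, ac2ff04}.
922ebcf is in that set, so it is an ancestor of 6eda910.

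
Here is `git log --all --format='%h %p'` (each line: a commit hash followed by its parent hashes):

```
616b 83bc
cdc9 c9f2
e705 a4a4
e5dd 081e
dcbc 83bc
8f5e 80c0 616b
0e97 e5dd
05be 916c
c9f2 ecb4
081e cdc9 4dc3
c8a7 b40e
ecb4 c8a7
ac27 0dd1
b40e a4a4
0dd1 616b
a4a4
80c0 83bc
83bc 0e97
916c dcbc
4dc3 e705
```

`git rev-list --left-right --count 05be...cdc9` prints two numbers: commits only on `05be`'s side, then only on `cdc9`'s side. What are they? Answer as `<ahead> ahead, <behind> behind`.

Reachable from 05be: {05be, 081e, 0e97, 4dc3, 83bc, 916c, a4a4, b40e, c8a7, c9f2, cdc9, dcbc, e5dd, e705, ecb4}.
Reachable from cdc9: {a4a4, b40e, c8a7, c9f2, cdc9, ecb4}.
Only in 05be's history (ahead): {05be, 081e, 0e97, 4dc3, 83bc, 916c, dcbc, e5dd, e705} — 9.
Only in cdc9's history (behind): {} — 0.

9 ahead, 0 behind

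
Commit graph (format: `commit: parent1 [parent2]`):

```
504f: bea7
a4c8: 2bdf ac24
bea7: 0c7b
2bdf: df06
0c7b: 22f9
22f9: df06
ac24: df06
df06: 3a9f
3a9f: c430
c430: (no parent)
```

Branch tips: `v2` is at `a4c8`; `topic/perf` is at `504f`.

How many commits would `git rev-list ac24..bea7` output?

3

Reachable from bea7: {0c7b, 22f9, 3a9f, bea7, c430, df06}.
Reachable from ac24: {3a9f, ac24, c430, df06}.
In bea7's history but not ac24's: {0c7b, 22f9, bea7} — 3 commits.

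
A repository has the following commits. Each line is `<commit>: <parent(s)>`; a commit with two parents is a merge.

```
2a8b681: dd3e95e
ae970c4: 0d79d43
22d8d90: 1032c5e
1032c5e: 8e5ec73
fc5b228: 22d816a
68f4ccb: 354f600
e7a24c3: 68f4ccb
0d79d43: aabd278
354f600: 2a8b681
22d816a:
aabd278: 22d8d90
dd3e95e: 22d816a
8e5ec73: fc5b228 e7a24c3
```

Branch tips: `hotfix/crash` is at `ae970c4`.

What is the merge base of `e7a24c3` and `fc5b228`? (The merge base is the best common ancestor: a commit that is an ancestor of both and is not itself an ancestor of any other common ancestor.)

Ancestors of e7a24c3: {22d816a, 2a8b681, 354f600, 68f4ccb, dd3e95e, e7a24c3}.
Ancestors of fc5b228: {22d816a, fc5b228}.
Common ancestors: {22d816a}.
The only common ancestor is 22d816a, so it is the merge base.

22d816a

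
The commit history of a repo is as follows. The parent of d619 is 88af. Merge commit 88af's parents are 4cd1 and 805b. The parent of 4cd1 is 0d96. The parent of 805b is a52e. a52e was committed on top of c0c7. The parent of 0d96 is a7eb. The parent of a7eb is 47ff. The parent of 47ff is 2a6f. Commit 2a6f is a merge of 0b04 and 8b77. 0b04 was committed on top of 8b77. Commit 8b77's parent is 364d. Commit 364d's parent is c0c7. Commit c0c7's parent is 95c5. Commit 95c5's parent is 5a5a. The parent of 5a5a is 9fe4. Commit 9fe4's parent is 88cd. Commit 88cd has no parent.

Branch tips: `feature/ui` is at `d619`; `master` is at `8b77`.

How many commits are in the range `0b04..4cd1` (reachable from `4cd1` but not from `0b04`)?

5

Reachable from 4cd1: {0b04, 0d96, 2a6f, 364d, 47ff, 4cd1, 5a5a, 88cd, 8b77, 95c5, 9fe4, a7eb, c0c7}.
Reachable from 0b04: {0b04, 364d, 5a5a, 88cd, 8b77, 95c5, 9fe4, c0c7}.
In 4cd1's history but not 0b04's: {0d96, 2a6f, 47ff, 4cd1, a7eb} — 5 commits.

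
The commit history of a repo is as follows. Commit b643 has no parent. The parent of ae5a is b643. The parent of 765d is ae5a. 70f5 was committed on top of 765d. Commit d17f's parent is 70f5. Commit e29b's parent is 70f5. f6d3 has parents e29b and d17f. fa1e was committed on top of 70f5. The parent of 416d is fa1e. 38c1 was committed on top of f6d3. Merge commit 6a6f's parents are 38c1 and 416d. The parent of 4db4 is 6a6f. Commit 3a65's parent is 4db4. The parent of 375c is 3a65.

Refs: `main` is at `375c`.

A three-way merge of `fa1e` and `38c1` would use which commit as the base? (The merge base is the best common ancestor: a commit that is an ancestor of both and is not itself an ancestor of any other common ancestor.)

Ancestors of fa1e: {70f5, 765d, ae5a, b643, fa1e}.
Ancestors of 38c1: {38c1, 70f5, 765d, ae5a, b643, d17f, e29b, f6d3}.
Common ancestors: {70f5, 765d, ae5a, b643}.
Among these, 70f5 is not an ancestor of any other common ancestor — it is the merge base.

70f5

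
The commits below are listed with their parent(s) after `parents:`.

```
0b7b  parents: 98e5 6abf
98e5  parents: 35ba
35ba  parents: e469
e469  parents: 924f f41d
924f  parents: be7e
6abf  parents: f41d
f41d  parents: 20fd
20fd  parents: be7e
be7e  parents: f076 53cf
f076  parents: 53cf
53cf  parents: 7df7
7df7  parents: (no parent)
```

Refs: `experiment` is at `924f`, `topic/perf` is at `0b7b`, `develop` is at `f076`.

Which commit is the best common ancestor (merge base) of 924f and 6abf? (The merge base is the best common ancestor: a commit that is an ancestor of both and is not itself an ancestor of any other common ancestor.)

be7e

Ancestors of 924f: {53cf, 7df7, 924f, be7e, f076}.
Ancestors of 6abf: {20fd, 53cf, 6abf, 7df7, be7e, f076, f41d}.
Common ancestors: {53cf, 7df7, be7e, f076}.
Among these, be7e is not an ancestor of any other common ancestor — it is the merge base.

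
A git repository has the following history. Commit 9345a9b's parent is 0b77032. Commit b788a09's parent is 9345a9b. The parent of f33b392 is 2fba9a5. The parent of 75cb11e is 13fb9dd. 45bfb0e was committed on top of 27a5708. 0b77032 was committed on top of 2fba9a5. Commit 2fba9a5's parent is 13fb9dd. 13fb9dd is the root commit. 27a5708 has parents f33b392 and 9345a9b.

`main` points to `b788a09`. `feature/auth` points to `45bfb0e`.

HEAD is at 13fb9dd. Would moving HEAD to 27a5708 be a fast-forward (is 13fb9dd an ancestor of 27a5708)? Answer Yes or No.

A fast-forward from 13fb9dd to 27a5708 is possible iff 13fb9dd is an ancestor of 27a5708.
Ancestors of 27a5708: {0b77032, 13fb9dd, 27a5708, 2fba9a5, 9345a9b, f33b392}.
13fb9dd is among them, so fast-forward is possible.

Yes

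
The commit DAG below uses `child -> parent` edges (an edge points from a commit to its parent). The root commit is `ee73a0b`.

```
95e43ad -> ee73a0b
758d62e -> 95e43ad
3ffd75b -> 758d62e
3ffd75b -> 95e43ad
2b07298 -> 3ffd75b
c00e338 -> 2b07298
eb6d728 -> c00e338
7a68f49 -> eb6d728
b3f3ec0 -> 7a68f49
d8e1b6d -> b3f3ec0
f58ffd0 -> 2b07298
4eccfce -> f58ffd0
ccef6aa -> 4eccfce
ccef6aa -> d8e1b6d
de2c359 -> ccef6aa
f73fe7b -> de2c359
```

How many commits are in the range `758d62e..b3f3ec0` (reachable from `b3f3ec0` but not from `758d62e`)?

Reachable from b3f3ec0: {2b07298, 3ffd75b, 758d62e, 7a68f49, 95e43ad, b3f3ec0, c00e338, eb6d728, ee73a0b}.
Reachable from 758d62e: {758d62e, 95e43ad, ee73a0b}.
In b3f3ec0's history but not 758d62e's: {2b07298, 3ffd75b, 7a68f49, b3f3ec0, c00e338, eb6d728} — 6 commits.

6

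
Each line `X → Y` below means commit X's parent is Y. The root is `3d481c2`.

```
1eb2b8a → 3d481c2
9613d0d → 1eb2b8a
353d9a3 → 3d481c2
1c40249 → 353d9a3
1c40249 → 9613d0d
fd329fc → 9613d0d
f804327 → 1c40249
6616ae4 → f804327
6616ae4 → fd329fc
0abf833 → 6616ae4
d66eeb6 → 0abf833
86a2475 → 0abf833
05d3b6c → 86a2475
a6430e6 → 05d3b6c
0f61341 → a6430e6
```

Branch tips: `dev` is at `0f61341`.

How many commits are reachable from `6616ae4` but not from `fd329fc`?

4

Reachable from 6616ae4: {1c40249, 1eb2b8a, 353d9a3, 3d481c2, 6616ae4, 9613d0d, f804327, fd329fc}.
Reachable from fd329fc: {1eb2b8a, 3d481c2, 9613d0d, fd329fc}.
In 6616ae4's history but not fd329fc's: {1c40249, 353d9a3, 6616ae4, f804327} — 4 commits.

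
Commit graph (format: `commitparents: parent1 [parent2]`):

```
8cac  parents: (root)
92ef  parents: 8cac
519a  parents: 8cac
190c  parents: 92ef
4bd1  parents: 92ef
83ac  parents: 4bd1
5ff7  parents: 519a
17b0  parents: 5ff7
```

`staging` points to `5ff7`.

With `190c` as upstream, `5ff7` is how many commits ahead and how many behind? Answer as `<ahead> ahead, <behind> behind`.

2 ahead, 2 behind

Reachable from 5ff7: {519a, 5ff7, 8cac}.
Reachable from 190c: {190c, 8cac, 92ef}.
Only in 5ff7's history (ahead): {519a, 5ff7} — 2.
Only in 190c's history (behind): {190c, 92ef} — 2.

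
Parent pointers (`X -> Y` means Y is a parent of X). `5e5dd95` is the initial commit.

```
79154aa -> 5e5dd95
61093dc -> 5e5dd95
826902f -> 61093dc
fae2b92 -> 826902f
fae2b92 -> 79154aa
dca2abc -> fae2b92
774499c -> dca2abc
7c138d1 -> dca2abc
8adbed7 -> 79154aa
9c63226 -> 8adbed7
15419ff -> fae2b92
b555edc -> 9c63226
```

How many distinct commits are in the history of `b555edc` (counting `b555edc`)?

Walking parent pointers from b555edc: reachable set = {5e5dd95, 79154aa, 8adbed7, 9c63226, b555edc}.
That is 5 commits.

5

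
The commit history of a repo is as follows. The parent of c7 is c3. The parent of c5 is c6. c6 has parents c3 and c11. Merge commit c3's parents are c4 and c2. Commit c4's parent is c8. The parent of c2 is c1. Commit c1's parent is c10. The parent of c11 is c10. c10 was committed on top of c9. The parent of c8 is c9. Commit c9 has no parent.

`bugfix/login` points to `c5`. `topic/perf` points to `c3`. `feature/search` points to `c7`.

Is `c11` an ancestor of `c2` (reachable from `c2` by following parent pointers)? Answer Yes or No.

No

Ancestors of c2: {c1, c10, c2, c9}.
c11 is not in that set, so it is not an ancestor of c2.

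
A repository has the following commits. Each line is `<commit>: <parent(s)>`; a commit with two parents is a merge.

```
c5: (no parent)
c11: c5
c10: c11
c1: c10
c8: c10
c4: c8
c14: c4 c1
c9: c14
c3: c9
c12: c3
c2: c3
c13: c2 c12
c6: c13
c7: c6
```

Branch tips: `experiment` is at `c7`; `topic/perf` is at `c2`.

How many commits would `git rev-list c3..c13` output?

3

Reachable from c13: {c1, c10, c11, c12, c13, c14, c2, c3, c4, c5, c8, c9}.
Reachable from c3: {c1, c10, c11, c14, c3, c4, c5, c8, c9}.
In c13's history but not c3's: {c12, c13, c2} — 3 commits.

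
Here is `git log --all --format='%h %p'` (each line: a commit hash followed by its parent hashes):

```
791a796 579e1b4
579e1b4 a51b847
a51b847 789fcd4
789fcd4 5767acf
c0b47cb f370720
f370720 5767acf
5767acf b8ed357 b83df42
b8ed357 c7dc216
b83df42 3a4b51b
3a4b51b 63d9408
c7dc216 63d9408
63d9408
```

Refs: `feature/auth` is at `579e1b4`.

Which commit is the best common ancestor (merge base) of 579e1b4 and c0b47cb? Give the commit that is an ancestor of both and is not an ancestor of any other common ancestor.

Ancestors of 579e1b4: {3a4b51b, 5767acf, 579e1b4, 63d9408, 789fcd4, a51b847, b83df42, b8ed357, c7dc216}.
Ancestors of c0b47cb: {3a4b51b, 5767acf, 63d9408, b83df42, b8ed357, c0b47cb, c7dc216, f370720}.
Common ancestors: {3a4b51b, 5767acf, 63d9408, b83df42, b8ed357, c7dc216}.
Among these, 5767acf is not an ancestor of any other common ancestor — it is the merge base.

5767acf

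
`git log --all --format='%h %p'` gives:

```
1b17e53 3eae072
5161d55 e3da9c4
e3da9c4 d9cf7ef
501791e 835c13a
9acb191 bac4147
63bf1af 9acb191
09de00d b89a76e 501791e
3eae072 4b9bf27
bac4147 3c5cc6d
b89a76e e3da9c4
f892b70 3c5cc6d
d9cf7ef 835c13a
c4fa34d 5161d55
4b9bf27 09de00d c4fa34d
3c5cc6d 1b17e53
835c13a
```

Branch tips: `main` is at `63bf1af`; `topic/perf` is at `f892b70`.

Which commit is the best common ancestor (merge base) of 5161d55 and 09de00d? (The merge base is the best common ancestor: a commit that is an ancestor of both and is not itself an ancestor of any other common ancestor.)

e3da9c4

Ancestors of 5161d55: {5161d55, 835c13a, d9cf7ef, e3da9c4}.
Ancestors of 09de00d: {09de00d, 501791e, 835c13a, b89a76e, d9cf7ef, e3da9c4}.
Common ancestors: {835c13a, d9cf7ef, e3da9c4}.
Among these, e3da9c4 is not an ancestor of any other common ancestor — it is the merge base.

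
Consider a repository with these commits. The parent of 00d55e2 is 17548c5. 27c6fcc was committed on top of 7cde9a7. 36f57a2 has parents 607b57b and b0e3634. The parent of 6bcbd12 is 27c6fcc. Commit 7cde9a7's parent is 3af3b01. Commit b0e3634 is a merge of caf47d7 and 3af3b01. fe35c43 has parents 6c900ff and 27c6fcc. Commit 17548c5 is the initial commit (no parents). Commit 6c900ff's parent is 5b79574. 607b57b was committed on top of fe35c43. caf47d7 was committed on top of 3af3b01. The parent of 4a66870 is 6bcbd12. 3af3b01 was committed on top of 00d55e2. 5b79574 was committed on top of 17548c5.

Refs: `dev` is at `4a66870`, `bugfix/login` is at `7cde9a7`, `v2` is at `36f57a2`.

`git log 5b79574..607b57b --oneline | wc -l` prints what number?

7

Reachable from 607b57b: {00d55e2, 17548c5, 27c6fcc, 3af3b01, 5b79574, 607b57b, 6c900ff, 7cde9a7, fe35c43}.
Reachable from 5b79574: {17548c5, 5b79574}.
In 607b57b's history but not 5b79574's: {00d55e2, 27c6fcc, 3af3b01, 607b57b, 6c900ff, 7cde9a7, fe35c43} — 7 commits.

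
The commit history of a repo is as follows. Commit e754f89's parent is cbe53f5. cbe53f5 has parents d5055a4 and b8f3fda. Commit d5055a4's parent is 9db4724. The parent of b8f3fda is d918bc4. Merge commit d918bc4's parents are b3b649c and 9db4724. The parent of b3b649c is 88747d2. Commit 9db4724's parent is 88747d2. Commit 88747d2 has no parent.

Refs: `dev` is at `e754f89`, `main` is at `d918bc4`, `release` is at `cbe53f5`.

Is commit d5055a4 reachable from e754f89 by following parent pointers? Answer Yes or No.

Ancestors of e754f89 (commits reachable by following parents): {88747d2, 9db4724, b3b649c, b8f3fda, cbe53f5, d5055a4, d918bc4, e754f89}.
d5055a4 is in that set, so it is an ancestor of e754f89.

Yes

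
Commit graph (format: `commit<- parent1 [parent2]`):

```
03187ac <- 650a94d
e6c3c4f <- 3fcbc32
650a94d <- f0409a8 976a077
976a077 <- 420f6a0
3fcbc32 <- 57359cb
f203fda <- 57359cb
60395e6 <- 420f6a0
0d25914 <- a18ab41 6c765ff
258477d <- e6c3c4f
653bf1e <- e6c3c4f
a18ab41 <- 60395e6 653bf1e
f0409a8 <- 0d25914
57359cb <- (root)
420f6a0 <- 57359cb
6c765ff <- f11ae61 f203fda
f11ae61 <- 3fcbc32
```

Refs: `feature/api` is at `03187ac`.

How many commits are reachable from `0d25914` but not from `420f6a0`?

Reachable from 0d25914: {0d25914, 3fcbc32, 420f6a0, 57359cb, 60395e6, 653bf1e, 6c765ff, a18ab41, e6c3c4f, f11ae61, f203fda}.
Reachable from 420f6a0: {420f6a0, 57359cb}.
In 0d25914's history but not 420f6a0's: {0d25914, 3fcbc32, 60395e6, 653bf1e, 6c765ff, a18ab41, e6c3c4f, f11ae61, f203fda} — 9 commits.

9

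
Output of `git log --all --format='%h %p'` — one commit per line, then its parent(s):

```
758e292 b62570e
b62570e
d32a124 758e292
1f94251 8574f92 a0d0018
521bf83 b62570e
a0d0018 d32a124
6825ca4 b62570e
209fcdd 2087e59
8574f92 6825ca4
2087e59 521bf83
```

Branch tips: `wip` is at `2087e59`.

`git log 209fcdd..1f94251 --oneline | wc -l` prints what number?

Reachable from 1f94251: {1f94251, 6825ca4, 758e292, 8574f92, a0d0018, b62570e, d32a124}.
Reachable from 209fcdd: {2087e59, 209fcdd, 521bf83, b62570e}.
In 1f94251's history but not 209fcdd's: {1f94251, 6825ca4, 758e292, 8574f92, a0d0018, d32a124} — 6 commits.

6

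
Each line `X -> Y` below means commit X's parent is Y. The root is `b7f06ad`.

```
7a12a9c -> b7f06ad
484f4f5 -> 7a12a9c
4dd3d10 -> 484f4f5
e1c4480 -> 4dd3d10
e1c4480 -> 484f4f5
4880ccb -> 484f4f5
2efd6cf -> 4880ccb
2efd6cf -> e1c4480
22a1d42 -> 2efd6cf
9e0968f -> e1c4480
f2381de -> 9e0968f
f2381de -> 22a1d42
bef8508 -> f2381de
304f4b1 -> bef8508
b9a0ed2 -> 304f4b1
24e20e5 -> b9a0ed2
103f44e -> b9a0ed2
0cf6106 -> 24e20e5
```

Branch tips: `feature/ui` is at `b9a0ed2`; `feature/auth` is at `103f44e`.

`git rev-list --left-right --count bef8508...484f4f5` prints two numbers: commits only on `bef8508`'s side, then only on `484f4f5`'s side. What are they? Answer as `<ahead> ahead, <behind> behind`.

8 ahead, 0 behind

Reachable from bef8508: {22a1d42, 2efd6cf, 484f4f5, 4880ccb, 4dd3d10, 7a12a9c, 9e0968f, b7f06ad, bef8508, e1c4480, f2381de}.
Reachable from 484f4f5: {484f4f5, 7a12a9c, b7f06ad}.
Only in bef8508's history (ahead): {22a1d42, 2efd6cf, 4880ccb, 4dd3d10, 9e0968f, bef8508, e1c4480, f2381de} — 8.
Only in 484f4f5's history (behind): {} — 0.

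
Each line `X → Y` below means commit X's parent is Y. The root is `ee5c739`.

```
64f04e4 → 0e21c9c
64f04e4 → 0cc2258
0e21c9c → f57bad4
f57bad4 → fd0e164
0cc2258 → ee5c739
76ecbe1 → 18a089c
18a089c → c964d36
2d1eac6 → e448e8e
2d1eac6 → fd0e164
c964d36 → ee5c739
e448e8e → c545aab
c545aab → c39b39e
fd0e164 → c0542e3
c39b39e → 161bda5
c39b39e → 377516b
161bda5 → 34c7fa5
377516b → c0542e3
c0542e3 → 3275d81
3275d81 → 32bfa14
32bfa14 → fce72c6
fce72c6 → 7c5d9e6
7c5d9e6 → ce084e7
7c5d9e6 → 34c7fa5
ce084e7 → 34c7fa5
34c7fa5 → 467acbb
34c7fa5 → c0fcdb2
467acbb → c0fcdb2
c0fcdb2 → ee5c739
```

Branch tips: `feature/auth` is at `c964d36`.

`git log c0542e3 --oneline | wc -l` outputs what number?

10

Walking parent pointers from c0542e3: reachable set = {3275d81, 32bfa14, 34c7fa5, 467acbb, 7c5d9e6, c0542e3, c0fcdb2, ce084e7, ee5c739, fce72c6}.
That is 10 commits.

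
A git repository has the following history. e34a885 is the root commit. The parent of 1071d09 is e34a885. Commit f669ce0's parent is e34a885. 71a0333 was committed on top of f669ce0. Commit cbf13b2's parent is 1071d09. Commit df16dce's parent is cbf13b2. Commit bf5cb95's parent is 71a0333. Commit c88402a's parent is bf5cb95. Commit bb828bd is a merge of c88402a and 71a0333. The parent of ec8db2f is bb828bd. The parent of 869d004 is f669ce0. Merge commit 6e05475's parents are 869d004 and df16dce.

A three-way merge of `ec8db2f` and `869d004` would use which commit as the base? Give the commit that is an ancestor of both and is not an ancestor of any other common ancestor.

f669ce0

Ancestors of ec8db2f: {71a0333, bb828bd, bf5cb95, c88402a, e34a885, ec8db2f, f669ce0}.
Ancestors of 869d004: {869d004, e34a885, f669ce0}.
Common ancestors: {e34a885, f669ce0}.
Among these, f669ce0 is not an ancestor of any other common ancestor — it is the merge base.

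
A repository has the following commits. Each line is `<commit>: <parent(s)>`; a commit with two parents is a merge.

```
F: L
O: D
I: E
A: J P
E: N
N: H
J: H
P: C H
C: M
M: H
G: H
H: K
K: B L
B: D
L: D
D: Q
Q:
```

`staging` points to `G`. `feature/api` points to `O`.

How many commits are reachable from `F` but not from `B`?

2

Reachable from F: {D, F, L, Q}.
Reachable from B: {B, D, Q}.
In F's history but not B's: {F, L} — 2 commits.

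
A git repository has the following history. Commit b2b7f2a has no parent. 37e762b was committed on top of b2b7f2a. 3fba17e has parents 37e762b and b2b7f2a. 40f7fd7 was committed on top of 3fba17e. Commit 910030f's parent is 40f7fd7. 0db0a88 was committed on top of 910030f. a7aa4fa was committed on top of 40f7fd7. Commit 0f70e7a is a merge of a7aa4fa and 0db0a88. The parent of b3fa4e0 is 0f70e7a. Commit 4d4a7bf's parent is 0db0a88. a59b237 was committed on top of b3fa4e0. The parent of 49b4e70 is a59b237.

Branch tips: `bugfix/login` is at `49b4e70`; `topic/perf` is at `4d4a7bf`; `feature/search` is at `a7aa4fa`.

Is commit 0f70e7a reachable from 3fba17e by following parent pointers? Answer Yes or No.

Ancestors of 3fba17e: {37e762b, 3fba17e, b2b7f2a}.
0f70e7a is not in that set, so it is not an ancestor of 3fba17e.

No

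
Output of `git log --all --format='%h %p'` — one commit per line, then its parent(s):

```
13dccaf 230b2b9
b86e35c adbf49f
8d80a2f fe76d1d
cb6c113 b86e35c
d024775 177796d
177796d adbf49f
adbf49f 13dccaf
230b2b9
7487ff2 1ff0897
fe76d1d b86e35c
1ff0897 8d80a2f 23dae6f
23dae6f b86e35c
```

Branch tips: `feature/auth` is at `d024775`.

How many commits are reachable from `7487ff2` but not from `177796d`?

Reachable from 7487ff2: {13dccaf, 1ff0897, 230b2b9, 23dae6f, 7487ff2, 8d80a2f, adbf49f, b86e35c, fe76d1d}.
Reachable from 177796d: {13dccaf, 177796d, 230b2b9, adbf49f}.
In 7487ff2's history but not 177796d's: {1ff0897, 23dae6f, 7487ff2, 8d80a2f, b86e35c, fe76d1d} — 6 commits.

6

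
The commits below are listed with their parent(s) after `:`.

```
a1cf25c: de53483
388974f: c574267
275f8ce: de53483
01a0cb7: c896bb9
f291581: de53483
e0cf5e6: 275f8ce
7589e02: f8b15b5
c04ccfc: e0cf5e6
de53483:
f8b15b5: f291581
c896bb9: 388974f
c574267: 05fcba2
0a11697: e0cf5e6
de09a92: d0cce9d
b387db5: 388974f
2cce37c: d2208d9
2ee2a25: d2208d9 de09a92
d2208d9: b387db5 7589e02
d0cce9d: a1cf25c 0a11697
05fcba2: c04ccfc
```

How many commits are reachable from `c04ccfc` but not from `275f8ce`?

Reachable from c04ccfc: {275f8ce, c04ccfc, de53483, e0cf5e6}.
Reachable from 275f8ce: {275f8ce, de53483}.
In c04ccfc's history but not 275f8ce's: {c04ccfc, e0cf5e6} — 2 commits.

2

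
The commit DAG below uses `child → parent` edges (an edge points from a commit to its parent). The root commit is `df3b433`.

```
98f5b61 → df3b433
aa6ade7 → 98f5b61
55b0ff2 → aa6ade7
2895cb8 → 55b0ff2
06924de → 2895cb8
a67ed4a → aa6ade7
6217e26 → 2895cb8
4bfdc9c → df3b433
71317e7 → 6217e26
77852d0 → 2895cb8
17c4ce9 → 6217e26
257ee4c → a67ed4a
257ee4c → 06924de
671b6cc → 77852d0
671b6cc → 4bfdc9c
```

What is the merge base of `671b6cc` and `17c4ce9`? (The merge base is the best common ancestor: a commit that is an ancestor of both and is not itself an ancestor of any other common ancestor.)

2895cb8

Ancestors of 671b6cc: {2895cb8, 4bfdc9c, 55b0ff2, 671b6cc, 77852d0, 98f5b61, aa6ade7, df3b433}.
Ancestors of 17c4ce9: {17c4ce9, 2895cb8, 55b0ff2, 6217e26, 98f5b61, aa6ade7, df3b433}.
Common ancestors: {2895cb8, 55b0ff2, 98f5b61, aa6ade7, df3b433}.
Among these, 2895cb8 is not an ancestor of any other common ancestor — it is the merge base.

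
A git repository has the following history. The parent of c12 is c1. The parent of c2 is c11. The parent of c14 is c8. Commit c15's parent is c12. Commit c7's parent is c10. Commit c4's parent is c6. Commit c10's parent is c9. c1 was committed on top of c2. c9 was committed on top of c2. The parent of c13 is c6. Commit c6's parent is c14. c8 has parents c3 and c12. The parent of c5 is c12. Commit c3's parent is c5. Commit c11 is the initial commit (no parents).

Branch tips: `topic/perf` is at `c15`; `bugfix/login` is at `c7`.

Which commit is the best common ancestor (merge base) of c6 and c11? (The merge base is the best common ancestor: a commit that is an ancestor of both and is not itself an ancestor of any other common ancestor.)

c11

Ancestors of c6: {c1, c11, c12, c14, c2, c3, c5, c6, c8}.
Ancestors of c11: {c11}.
Common ancestors: {c11}.
The only common ancestor is c11, so it is the merge base.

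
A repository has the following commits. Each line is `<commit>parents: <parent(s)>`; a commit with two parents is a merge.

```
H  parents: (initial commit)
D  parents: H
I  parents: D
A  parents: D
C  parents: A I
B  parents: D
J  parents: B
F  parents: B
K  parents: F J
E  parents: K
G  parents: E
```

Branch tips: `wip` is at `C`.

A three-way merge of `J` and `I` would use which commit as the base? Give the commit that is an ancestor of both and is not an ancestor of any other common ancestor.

D

Ancestors of J: {B, D, H, J}.
Ancestors of I: {D, H, I}.
Common ancestors: {D, H}.
Among these, D is not an ancestor of any other common ancestor — it is the merge base.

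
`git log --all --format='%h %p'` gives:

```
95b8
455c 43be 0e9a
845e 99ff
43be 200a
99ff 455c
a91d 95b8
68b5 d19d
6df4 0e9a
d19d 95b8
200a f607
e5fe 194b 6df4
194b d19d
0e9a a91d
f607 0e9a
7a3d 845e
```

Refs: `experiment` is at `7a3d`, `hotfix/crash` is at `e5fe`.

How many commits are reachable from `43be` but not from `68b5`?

5

Reachable from 43be: {0e9a, 200a, 43be, 95b8, a91d, f607}.
Reachable from 68b5: {68b5, 95b8, d19d}.
In 43be's history but not 68b5's: {0e9a, 200a, 43be, a91d, f607} — 5 commits.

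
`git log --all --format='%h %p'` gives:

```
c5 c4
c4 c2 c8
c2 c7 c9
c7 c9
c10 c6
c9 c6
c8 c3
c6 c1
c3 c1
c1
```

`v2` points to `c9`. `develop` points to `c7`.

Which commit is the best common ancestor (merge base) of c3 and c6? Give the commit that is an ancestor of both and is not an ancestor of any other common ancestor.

Ancestors of c3: {c1, c3}.
Ancestors of c6: {c1, c6}.
Common ancestors: {c1}.
The only common ancestor is c1, so it is the merge base.

c1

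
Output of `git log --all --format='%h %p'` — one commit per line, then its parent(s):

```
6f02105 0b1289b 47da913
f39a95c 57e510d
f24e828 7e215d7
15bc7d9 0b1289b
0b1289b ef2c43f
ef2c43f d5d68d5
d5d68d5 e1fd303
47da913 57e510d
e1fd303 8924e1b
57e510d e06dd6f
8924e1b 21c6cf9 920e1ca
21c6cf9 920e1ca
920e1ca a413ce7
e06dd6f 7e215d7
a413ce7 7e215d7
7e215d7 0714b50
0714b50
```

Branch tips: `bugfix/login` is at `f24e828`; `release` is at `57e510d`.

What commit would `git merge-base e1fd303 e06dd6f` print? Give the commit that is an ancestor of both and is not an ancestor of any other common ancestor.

Ancestors of e1fd303: {0714b50, 21c6cf9, 7e215d7, 8924e1b, 920e1ca, a413ce7, e1fd303}.
Ancestors of e06dd6f: {0714b50, 7e215d7, e06dd6f}.
Common ancestors: {0714b50, 7e215d7}.
Among these, 7e215d7 is not an ancestor of any other common ancestor — it is the merge base.

7e215d7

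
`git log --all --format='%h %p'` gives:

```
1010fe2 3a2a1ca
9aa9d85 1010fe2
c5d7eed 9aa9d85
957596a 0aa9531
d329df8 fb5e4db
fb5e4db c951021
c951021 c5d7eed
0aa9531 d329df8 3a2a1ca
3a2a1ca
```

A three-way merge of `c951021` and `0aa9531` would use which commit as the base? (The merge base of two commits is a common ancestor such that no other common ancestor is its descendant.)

Ancestors of c951021: {1010fe2, 3a2a1ca, 9aa9d85, c5d7eed, c951021}.
Ancestors of 0aa9531: {0aa9531, 1010fe2, 3a2a1ca, 9aa9d85, c5d7eed, c951021, d329df8, fb5e4db}.
Common ancestors: {1010fe2, 3a2a1ca, 9aa9d85, c5d7eed, c951021}.
Among these, c951021 is not an ancestor of any other common ancestor — it is the merge base.

c951021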